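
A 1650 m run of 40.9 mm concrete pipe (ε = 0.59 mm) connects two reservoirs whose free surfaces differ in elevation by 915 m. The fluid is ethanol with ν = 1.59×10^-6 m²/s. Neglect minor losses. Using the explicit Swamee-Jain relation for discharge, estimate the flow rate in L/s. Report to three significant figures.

Swamee-Jain (Type II): Q = -0.965·√(gD⁵h_f/L)·ln[ε/(3.7D) + √(3.17ν²L/(gD³h_f))]
√(gD⁵h_f/L) = √(9.81·0.0409⁵·915/1650) = 7.891×10^-4
ε/(3.7D) = 0.00390; √(3.17ν²L/(gD³h_f)) = 1.47×10^-4
Q = -0.965·7.891×10^-4·ln(0.004046) = 0.004196 m³/s
Check: V = 3.19 m/s, Re = 8.21×10^4, f = 0.04393, h_f = 921 m ≈ 915 m ✓

Q ≈ 4.20 L/s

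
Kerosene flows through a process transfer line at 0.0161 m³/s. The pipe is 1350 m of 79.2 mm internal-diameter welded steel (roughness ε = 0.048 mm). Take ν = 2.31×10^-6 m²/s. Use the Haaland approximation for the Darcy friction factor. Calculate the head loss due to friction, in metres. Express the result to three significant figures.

h_f ≈ 188 m

V = 4Q/(πD²) = 4·0.0161/(π·0.0792²) = 3.268 m/s
Re = VD/ν = 3.268·0.0792/2.31×10^-6 = 1.12×10^5 → turbulent
ε/D = 0.048/79.2 = 6.06×10^-4
Haaland: f = 0.02024
h_f = f(L/D)V²/(2g) = 0.02024·(1350/0.0792)·3.268²/(2·9.81) = 187.8 m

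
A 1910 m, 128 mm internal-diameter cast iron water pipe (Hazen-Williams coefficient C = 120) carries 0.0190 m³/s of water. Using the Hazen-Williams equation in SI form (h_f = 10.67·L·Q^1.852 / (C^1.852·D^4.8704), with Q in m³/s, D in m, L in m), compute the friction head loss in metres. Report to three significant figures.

h_f = 10.67·1910·0.0190^1.852 / (120^1.852·0.128^4.8704) = 41.60 m

h_f ≈ 41.6 m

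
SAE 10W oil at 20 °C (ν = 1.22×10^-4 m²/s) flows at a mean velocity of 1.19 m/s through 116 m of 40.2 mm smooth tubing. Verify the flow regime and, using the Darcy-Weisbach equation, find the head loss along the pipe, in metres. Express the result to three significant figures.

h_f ≈ 34.0 m

Re = VD/ν = 1.19·0.04020/1.22×10^-4 = 392 → laminar (Re < 2300)
f = 64/Re = 0.1632
h_f = f(L/D)V²/(2g) = 0.1632·(116/0.04020)·1.19²/(2·9.81) = 33.99 m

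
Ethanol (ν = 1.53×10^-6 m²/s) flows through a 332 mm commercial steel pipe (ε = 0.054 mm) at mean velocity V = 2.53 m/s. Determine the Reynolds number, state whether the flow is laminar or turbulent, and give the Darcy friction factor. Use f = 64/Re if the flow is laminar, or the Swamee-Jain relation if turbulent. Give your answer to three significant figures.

Re ≈ 5.49×10^5; turbulent; f ≈ 0.0150

Re = VD/ν = 2.530·0.332/1.53×10^-6 = 5.49×10^5
Re > 4000 → turbulent; ε/D = 1.63×10^-4
Swamee-Jain: f = 0.01502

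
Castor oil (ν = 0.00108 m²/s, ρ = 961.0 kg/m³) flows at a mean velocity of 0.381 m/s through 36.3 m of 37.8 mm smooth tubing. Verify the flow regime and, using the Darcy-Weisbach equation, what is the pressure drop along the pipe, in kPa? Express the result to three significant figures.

Re = VD/ν = 0.381·0.03780/0.00108 = 13.3 → laminar (Re < 2300)
f = 64/Re = 4.799
h_f = f(L/D)V²/(2g) = 4.799·(36.3/0.03780)·0.381²/(2·9.81) = 34.10 m
Δp = ρg·h_f = 961.0·9.81·34.10 = 321.5 kPa

Δp ≈ 321 kPa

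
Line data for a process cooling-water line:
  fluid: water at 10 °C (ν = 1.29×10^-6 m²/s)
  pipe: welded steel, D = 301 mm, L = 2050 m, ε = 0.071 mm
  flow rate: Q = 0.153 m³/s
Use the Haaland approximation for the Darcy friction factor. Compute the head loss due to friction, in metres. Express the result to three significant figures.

h_f ≈ 25.1 m

V = 4Q/(πD²) = 4·0.153/(π·0.301²) = 2.150 m/s
Re = VD/ν = 2.150·0.301/1.29×10^-6 = 5.02×10^5 → turbulent
ε/D = 0.071/301 = 2.36×10^-4
Haaland: f = 0.01561
h_f = f(L/D)V²/(2g) = 0.01561·(2050/0.301)·2.150²/(2·9.81) = 25.05 m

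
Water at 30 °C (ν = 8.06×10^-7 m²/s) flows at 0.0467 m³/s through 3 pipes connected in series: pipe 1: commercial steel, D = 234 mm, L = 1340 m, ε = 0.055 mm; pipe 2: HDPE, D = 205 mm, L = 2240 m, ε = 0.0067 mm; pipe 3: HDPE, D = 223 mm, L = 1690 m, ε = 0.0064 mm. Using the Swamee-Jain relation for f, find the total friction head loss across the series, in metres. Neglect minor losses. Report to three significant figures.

H ≈ 29.6 m

Pipe 1: V = 1.086 m/s, Re = 3.15×10^5, ε/D = 2.35×10^-4, f = 0.01650, h_1 = f(L/D)V²/2g = 5.679 m
Pipe 2: V = 1.415 m/s, Re = 3.60×10^5, ε/D = 3.27×10^-5, f = 0.01431, h_2 = f(L/D)V²/2g = 15.96 m
Pipe 3: V = 1.196 m/s, Re = 3.31×10^5, ε/D = 2.87×10^-5, f = 0.01446, h_3 = f(L/D)V²/2g = 7.988 m
Series → Q common, losses add: H = Σh = 29.62 m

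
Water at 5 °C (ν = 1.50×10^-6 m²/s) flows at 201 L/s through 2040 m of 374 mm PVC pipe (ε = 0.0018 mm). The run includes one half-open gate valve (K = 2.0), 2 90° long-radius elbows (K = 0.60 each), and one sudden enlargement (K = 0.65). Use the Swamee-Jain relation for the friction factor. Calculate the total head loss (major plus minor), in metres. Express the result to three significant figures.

H_L ≈ 13.1 m

V = 4Q/(πD²) = 1.830 m/s; V²/2g = 0.1706 m
Re = 4.56×10^5, ε/D = 4.81×10^-6 → f = 0.01338 (Swamee-Jain)
Major: h_f = f(L/D)·V²/2g = 0.01338·5455·0.1706 = 12.45 m
Minor: ΣK = 3.85; h_m = ΣK·V²/2g = 0.6569 m
Total H_L = 12.45 + 0.6569 = 13.11 m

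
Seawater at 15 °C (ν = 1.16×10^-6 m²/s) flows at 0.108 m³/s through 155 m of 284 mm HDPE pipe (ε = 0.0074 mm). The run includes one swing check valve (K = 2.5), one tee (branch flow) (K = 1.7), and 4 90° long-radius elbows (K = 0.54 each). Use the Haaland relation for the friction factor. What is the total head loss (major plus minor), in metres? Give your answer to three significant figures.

V = 4Q/(πD²) = 1.705 m/s; V²/2g = 0.1481 m
Re = 4.17×10^5, ε/D = 2.61×10^-5 → f = 0.01377 (Haaland)
Major: h_f = f(L/D)·V²/2g = 0.01377·545.8·0.1481 = 1.113 m
Minor: ΣK = 6.36; h_m = ΣK·V²/2g = 0.9422 m
Total H_L = 1.113 + 0.9422 = 2.056 m

H_L ≈ 2.06 m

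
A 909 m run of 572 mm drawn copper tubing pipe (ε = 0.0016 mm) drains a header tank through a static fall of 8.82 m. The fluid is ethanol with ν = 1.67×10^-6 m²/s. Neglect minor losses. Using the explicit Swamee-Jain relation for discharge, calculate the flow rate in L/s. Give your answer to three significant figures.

Swamee-Jain (Type II): Q = -0.965·√(gD⁵h_f/L)·ln[ε/(3.7D) + √(3.17ν²L/(gD³h_f))]
√(gD⁵h_f/L) = √(9.81·0.572⁵·8.82/909) = 0.07634
ε/(3.7D) = 7.56×10^-7; √(3.17ν²L/(gD³h_f)) = 2.23×10^-5
Q = -0.965·0.07634·ln(2.303×10^-5) = 0.7867 m³/s
Check: V = 3.06 m/s, Re = 1.05×10^6, f = 0.01159, h_f = 8.80 m ≈ 8.82 m ✓

Q ≈ 787 L/s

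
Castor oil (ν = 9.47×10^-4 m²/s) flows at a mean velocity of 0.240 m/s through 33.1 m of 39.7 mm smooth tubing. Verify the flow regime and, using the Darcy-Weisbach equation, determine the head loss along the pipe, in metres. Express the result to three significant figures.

Re = VD/ν = 0.240·0.03970/9.47×10^-4 = 10.1 → laminar (Re < 2300)
f = 64/Re = 6.361
h_f = f(L/D)V²/(2g) = 6.361·(33.1/0.03970)·0.240²/(2·9.81) = 15.57 m

h_f ≈ 15.6 m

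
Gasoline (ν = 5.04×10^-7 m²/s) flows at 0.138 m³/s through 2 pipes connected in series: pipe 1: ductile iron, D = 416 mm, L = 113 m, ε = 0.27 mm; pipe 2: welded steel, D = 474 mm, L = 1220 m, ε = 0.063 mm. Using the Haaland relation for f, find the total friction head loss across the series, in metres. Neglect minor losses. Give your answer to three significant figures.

Pipe 1: V = 1.015 m/s, Re = 8.38×10^5, ε/D = 6.49×10^-4, f = 0.01819, h_1 = f(L/D)V²/2g = 0.2596 m
Pipe 2: V = 0.7820 m/s, Re = 7.35×10^5, ε/D = 1.33×10^-4, f = 0.01411, h_2 = f(L/D)V²/2g = 1.132 m
Series → Q common, losses add: H = Σh = 1.392 m

H ≈ 1.39 m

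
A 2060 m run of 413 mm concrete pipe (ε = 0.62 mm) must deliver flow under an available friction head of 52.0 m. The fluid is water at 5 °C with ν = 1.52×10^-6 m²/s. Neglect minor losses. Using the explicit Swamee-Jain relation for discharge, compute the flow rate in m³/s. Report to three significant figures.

Q ≈ 0.409 m³/s

Swamee-Jain (Type II): Q = -0.965·√(gD⁵h_f/L)·ln[ε/(3.7D) + √(3.17ν²L/(gD³h_f))]
√(gD⁵h_f/L) = √(9.81·0.413⁵·52.0/2060) = 0.05455
ε/(3.7D) = 4.06×10^-4; √(3.17ν²L/(gD³h_f)) = 2.05×10^-5
Q = -0.965·0.05455·ln(4.262×10^-4) = 0.4085 m³/s
Check: V = 3.05 m/s, Re = 8.29×10^5, f = 0.02210, h_f = 52.2 m ≈ 52.0 m ✓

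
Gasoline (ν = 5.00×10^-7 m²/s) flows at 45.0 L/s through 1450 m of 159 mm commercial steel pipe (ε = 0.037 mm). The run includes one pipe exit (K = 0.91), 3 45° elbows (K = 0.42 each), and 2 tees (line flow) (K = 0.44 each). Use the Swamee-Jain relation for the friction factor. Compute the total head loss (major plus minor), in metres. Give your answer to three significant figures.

H_L ≈ 37.6 m

V = 4Q/(πD²) = 2.266 m/s; V²/2g = 0.2618 m
Re = 7.21×10^5, ε/D = 2.33×10^-4 → f = 0.01540 (Swamee-Jain)
Major: h_f = f(L/D)·V²/2g = 0.01540·9119·0.2618 = 36.77 m
Minor: ΣK = 3.05; h_m = ΣK·V²/2g = 0.7985 m
Total H_L = 36.77 + 0.7985 = 37.57 m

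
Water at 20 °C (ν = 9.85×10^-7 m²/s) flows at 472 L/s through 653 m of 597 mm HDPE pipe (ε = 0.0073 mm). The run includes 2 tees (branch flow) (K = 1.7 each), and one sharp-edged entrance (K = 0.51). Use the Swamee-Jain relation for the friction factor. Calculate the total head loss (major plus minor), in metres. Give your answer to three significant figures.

H_L ≈ 2.45 m

V = 4Q/(πD²) = 1.686 m/s; V²/2g = 0.1449 m
Re = 1.02×10^6, ε/D = 1.22×10^-5 → f = 0.01187 (Swamee-Jain)
Major: h_f = f(L/D)·V²/2g = 0.01187·1094·0.1449 = 1.881 m
Minor: ΣK = 3.91; h_m = ΣK·V²/2g = 0.5666 m
Total H_L = 1.881 + 0.5666 = 2.448 m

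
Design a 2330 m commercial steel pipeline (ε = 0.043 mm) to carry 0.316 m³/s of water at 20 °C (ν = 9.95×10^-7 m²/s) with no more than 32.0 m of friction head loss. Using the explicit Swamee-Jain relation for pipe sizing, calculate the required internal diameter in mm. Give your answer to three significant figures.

Swamee-Jain (Type III): D = 0.66·[ε^1.25·(LQ²/(gh_f))^4.75 + ν·Q^9.4·(L/(gh_f))^5.2]^0.04
LQ²/(gh_f) = 0.7412; L/(gh_f) = 7.422
Term 1 = ε^1.25·(…)^4.75 = 8.39×10^-7; Term 2 = ν·Q^9.4·(…)^5.2 = 6.63×10^-7
D = 0.66·(8.39×10^-7 + 6.63×10^-7)^0.04 = 0.3860 m = 386 mm
Check: V = 2.70 m/s, Re = 1.05×10^6, f = 0.01362, h_f = 30.6 m ≈ 32.0 m ✓

D ≈ 386 mm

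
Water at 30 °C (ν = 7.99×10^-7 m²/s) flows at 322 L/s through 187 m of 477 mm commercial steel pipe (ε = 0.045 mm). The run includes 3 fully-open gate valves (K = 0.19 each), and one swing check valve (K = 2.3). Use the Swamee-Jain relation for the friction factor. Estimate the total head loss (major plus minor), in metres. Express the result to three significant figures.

H_L ≈ 1.34 m

V = 4Q/(πD²) = 1.802 m/s; V²/2g = 0.1655 m
Re = 1.08×10^6, ε/D = 9.43×10^-5 → f = 0.01334 (Swamee-Jain)
Major: h_f = f(L/D)·V²/2g = 0.01334·392.0·0.1655 = 0.8655 m
Minor: ΣK = 2.87; h_m = ΣK·V²/2g = 0.4749 m
Total H_L = 0.8655 + 0.4749 = 1.340 m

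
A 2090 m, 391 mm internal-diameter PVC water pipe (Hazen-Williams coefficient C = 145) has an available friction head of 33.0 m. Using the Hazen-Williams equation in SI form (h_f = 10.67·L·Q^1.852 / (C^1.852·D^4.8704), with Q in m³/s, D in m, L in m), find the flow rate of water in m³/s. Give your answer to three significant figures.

Q ≈ 0.364 m³/s

Rearranging: Q = [h_f·C^1.852·D^4.8704 / (10.67·L)]^(1/1.852)
Q = [33.0·145^1.852·0.391^4.8704 / (10.67·2090)]^0.540 = 0.3638 m³/s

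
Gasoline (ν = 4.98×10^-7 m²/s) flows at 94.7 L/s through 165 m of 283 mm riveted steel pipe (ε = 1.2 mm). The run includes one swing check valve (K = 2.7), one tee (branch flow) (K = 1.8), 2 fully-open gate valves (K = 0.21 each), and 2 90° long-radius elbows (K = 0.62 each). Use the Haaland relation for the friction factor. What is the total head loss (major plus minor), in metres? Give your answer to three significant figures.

H_L ≈ 2.67 m

V = 4Q/(πD²) = 1.506 m/s; V²/2g = 0.1155 m
Re = 8.56×10^5, ε/D = 0.00424 → f = 0.02908 (Haaland)
Major: h_f = f(L/D)·V²/2g = 0.02908·583.0·0.1155 = 1.959 m
Minor: ΣK = 6.16; h_m = ΣK·V²/2g = 0.7116 m
Total H_L = 1.959 + 0.7116 = 2.670 m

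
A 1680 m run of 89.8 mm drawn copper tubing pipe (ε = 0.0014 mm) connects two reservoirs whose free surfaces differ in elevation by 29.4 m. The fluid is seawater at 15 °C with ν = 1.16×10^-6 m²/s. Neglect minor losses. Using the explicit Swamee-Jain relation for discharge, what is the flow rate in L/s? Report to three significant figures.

Q ≈ 8.28 L/s

Swamee-Jain (Type II): Q = -0.965·√(gD⁵h_f/L)·ln[ε/(3.7D) + √(3.17ν²L/(gD³h_f))]
√(gD⁵h_f/L) = √(9.81·0.0898⁵·29.4/1680) = 0.001001
ε/(3.7D) = 4.21×10^-6; √(3.17ν²L/(gD³h_f)) = 1.85×10^-4
Q = -0.965·0.001001·ln(1.894×10^-4) = 0.008282 m³/s
Check: V = 1.31 m/s, Re = 1.01×10^5, f = 0.01791, h_f = 29.2 m ≈ 29.4 m ✓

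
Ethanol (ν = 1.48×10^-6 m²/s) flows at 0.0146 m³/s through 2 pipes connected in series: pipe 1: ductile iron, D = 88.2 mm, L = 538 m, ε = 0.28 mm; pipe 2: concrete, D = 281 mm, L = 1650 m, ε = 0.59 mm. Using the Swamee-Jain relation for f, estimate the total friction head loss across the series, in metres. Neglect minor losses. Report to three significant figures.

Pipe 1: V = 2.390 m/s, Re = 1.42×10^5, ε/D = 0.00317, f = 0.02770, h_1 = f(L/D)V²/2g = 49.17 m
Pipe 2: V = 0.2354 m/s, Re = 4.47×10^4, ε/D = 0.00210, f = 0.02730, h_2 = f(L/D)V²/2g = 0.4529 m
Series → Q common, losses add: H = Σh = 49.62 m

H ≈ 49.6 m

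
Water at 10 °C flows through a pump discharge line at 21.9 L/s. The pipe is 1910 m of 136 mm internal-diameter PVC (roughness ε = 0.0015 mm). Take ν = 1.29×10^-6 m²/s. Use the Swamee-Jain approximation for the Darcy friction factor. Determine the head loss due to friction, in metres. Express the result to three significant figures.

V = 4Q/(πD²) = 4·0.0219/(π·0.136²) = 1.508 m/s
Re = VD/ν = 1.508·0.136/1.29×10^-6 = 1.59×10^5 → turbulent
ε/D = 0.0015/136 = 1.10×10^-5
Swamee-Jain: f = 0.01634
h_f = f(L/D)V²/(2g) = 0.01634·(1910/0.136)·1.508²/(2·9.81) = 26.58 m

h_f ≈ 26.6 m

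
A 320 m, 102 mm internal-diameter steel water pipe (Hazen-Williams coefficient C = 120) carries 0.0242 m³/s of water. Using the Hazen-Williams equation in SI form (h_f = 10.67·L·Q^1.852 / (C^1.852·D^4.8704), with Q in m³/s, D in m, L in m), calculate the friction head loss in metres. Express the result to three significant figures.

h_f ≈ 33.0 m

h_f = 10.67·320·0.0242^1.852 / (120^1.852·0.102^4.8704) = 32.96 m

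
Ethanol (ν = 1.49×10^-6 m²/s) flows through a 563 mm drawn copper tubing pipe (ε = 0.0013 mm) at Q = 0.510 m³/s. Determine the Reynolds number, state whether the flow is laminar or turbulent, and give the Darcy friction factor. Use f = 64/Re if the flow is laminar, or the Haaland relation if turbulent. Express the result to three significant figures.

Re ≈ 7.74×10^5; turbulent; f ≈ 0.0121

V = 4Q/(πD²) = 2.049 m/s
Re = VD/ν = 2.049·0.563/1.49×10^-6 = 7.74×10^5
Re > 4000 → turbulent; ε/D = 2.31×10^-6
Haaland: f = 0.01213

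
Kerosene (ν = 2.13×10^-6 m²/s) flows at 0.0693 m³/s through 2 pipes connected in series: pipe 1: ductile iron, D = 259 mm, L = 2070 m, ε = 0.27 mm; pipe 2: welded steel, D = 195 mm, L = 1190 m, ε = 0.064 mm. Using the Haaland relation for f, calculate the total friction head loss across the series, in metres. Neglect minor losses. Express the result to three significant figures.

Pipe 1: V = 1.315 m/s, Re = 1.60×10^5, ε/D = 0.00104, f = 0.02135, h_1 = f(L/D)V²/2g = 15.05 m
Pipe 2: V = 2.320 m/s, Re = 2.12×10^5, ε/D = 3.28×10^-4, f = 0.01756, h_2 = f(L/D)V²/2g = 29.41 m
Series → Q common, losses add: H = Σh = 44.46 m

H ≈ 44.5 m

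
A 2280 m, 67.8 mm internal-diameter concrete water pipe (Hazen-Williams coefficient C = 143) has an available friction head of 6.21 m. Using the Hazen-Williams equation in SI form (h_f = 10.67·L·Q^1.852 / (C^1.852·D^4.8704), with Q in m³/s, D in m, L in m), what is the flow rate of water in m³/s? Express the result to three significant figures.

Rearranging: Q = [h_f·C^1.852·D^4.8704 / (10.67·L)]^(1/1.852)
Q = [6.21·143^1.852·0.0678^4.8704 / (10.67·2280)]^0.540 = 0.001386 m³/s

Q ≈ 0.00139 m³/s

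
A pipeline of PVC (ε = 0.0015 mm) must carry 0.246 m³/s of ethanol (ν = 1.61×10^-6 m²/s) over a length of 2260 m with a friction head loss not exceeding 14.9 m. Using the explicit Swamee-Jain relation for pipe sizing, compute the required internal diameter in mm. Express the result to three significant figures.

D ≈ 404 mm

Swamee-Jain (Type III): D = 0.66·[ε^1.25·(LQ²/(gh_f))^4.75 + ν·Q^9.4·(L/(gh_f))^5.2]^0.04
LQ²/(gh_f) = 0.9357; L/(gh_f) = 15.46
Term 1 = ε^1.25·(…)^4.75 = 3.83×10^-8; Term 2 = ν·Q^9.4·(…)^5.2 = 4.63×10^-6
D = 0.66·(3.83×10^-8 + 4.63×10^-6)^0.04 = 0.4039 m = 404 mm
Check: V = 1.92 m/s, Re = 4.82×10^5, f = 0.01324, h_f = 13.9 m ≈ 14.9 m ✓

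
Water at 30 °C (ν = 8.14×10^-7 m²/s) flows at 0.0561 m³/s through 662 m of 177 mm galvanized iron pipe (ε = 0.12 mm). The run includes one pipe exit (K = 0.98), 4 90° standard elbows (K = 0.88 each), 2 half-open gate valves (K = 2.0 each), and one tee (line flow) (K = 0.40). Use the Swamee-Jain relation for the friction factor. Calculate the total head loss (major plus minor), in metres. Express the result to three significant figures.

V = 4Q/(πD²) = 2.280 m/s; V²/2g = 0.2649 m
Re = 4.96×10^5, ε/D = 6.78×10^-4 → f = 0.01881 (Swamee-Jain)
Major: h_f = f(L/D)·V²/2g = 0.01881·3740·0.2649 = 18.64 m
Minor: ΣK = 8.90; h_m = ΣK·V²/2g = 2.358 m
Total H_L = 18.64 + 2.358 = 21.00 m

H_L ≈ 21.0 m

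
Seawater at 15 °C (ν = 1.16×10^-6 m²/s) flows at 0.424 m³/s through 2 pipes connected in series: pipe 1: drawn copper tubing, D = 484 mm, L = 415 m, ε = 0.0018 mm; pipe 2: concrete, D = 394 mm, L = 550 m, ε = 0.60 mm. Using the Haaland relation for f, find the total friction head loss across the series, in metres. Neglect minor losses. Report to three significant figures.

Pipe 1: V = 2.305 m/s, Re = 9.62×10^5, ε/D = 3.72×10^-6, f = 0.01172, h_1 = f(L/D)V²/2g = 2.721 m
Pipe 2: V = 3.478 m/s, Re = 1.18×10^6, ε/D = 0.00152, f = 0.02202, h_2 = f(L/D)V²/2g = 18.95 m
Series → Q common, losses add: H = Σh = 21.67 m

H ≈ 21.7 m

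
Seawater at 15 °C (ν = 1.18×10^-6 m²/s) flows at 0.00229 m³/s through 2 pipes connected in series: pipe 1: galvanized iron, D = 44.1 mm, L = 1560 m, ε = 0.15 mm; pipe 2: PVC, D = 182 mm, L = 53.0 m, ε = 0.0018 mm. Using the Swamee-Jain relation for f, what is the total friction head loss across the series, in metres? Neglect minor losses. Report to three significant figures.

Pipe 1: V = 1.499 m/s, Re = 5.60×10^4, ε/D = 0.00340, f = 0.02948, h_1 = f(L/D)V²/2g = 119.5 m
Pipe 2: V = 0.08802 m/s, Re = 1.36×10^4, ε/D = 9.89×10^-6, f = 0.02854, h_2 = f(L/D)V²/2g = 0.003282 m
Series → Q common, losses add: H = Σh = 119.5 m

H ≈ 119 m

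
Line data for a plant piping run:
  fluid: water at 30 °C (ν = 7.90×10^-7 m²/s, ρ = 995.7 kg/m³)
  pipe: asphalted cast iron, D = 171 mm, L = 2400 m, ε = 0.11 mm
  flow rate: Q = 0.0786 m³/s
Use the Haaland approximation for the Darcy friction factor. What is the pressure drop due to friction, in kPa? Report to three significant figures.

V = 4Q/(πD²) = 4·0.0786/(π·0.171²) = 3.422 m/s
Re = VD/ν = 3.422·0.171/7.90×10^-7 = 7.41×10^5 → turbulent
ε/D = 0.11/171 = 6.43×10^-4
Haaland: f = 0.01821
h_f = f(L/D)V²/(2g) = 0.01821·(2400/0.171)·3.422²/(2·9.81) = 152.6 m
Δp = ρg·h_f = 995.7·9.81·152.6 = 1490 kPa

Δp ≈ 1490 kPa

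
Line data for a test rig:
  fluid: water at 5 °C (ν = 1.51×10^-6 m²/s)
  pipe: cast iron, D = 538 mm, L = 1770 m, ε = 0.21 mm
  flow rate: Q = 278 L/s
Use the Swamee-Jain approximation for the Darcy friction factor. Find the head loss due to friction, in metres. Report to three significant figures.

h_f ≈ 4.31 m

V = 4Q/(πD²) = 4·0.278/(π·0.538²) = 1.223 m/s
Re = VD/ν = 1.223·0.538/1.51×10^-6 = 4.36×10^5 → turbulent
ε/D = 0.21/538 = 3.90×10^-4
Swamee-Jain: f = 0.01719
h_f = f(L/D)V²/(2g) = 0.01719·(1770/0.538)·1.223²/(2·9.81) = 4.312 m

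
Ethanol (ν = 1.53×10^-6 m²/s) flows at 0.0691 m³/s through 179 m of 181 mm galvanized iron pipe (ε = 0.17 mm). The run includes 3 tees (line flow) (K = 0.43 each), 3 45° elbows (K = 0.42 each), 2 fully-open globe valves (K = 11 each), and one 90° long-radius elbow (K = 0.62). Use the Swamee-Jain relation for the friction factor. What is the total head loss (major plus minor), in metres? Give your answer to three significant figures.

V = 4Q/(πD²) = 2.686 m/s; V²/2g = 0.3676 m
Re = 3.18×10^5, ε/D = 9.39×10^-4 → f = 0.02044 (Swamee-Jain)
Major: h_f = f(L/D)·V²/2g = 0.02044·989.0·0.3676 = 7.429 m
Minor: ΣK = 25.2; h_m = ΣK·V²/2g = 9.252 m
Total H_L = 7.429 + 9.252 = 16.68 m

H_L ≈ 16.7 m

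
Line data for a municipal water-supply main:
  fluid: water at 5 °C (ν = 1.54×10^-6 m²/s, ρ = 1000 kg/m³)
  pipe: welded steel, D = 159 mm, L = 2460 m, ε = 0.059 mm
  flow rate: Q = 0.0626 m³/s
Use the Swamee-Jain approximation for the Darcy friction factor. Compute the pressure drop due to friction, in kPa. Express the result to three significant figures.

Δp ≈ 1340 kPa

V = 4Q/(πD²) = 4·0.0626/(π·0.159²) = 3.153 m/s
Re = VD/ν = 3.153·0.159/1.54×10^-6 = 3.26×10^5 → turbulent
ε/D = 0.059/159 = 3.71×10^-4
Swamee-Jain: f = 0.01743
h_f = f(L/D)V²/(2g) = 0.01743·(2460/0.159)·3.153²/(2·9.81) = 136.6 m
Δp = ρg·h_f = 1000·9.81·136.6 = 1340 kPa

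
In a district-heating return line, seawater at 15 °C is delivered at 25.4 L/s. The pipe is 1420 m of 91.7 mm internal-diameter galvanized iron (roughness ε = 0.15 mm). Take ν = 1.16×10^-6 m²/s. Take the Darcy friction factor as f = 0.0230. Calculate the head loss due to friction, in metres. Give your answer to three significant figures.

h_f ≈ 269 m

V = 4Q/(πD²) = 4·0.0254/(π·0.0917²) = 3.846 m/s
h_f = f(L/D)V²/(2g) = 0.02300·(1420/0.0917)·3.846²/(2·9.81) = 268.5 m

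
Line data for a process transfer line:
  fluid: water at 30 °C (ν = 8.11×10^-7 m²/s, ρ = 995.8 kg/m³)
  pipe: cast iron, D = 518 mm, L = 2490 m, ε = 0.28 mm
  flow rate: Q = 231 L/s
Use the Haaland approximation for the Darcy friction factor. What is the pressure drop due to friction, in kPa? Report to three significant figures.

V = 4Q/(πD²) = 4·0.231/(π·0.518²) = 1.096 m/s
Re = VD/ν = 1.096·0.518/8.11×10^-7 = 7.00×10^5 → turbulent
ε/D = 0.28/518 = 5.41×10^-4
Haaland: f = 0.01761
h_f = f(L/D)V²/(2g) = 0.01761·(2490/0.518)·1.096²/(2·9.81) = 5.185 m
Δp = ρg·h_f = 995.8·9.81·5.185 = 50.65 kPa

Δp ≈ 50.7 kPa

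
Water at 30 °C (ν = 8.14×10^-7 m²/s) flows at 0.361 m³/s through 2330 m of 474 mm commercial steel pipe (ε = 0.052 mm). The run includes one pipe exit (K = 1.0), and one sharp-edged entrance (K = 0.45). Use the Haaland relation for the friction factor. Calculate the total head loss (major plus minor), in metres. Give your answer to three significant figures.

H_L ≈ 14.3 m

V = 4Q/(πD²) = 2.046 m/s; V²/2g = 0.2133 m
Re = 1.19×10^6, ε/D = 1.10×10^-4 → f = 0.01330 (Haaland)
Major: h_f = f(L/D)·V²/2g = 0.01330·4916·0.2133 = 13.94 m
Minor: ΣK = 1.45; h_m = ΣK·V²/2g = 0.3093 m
Total H_L = 13.94 + 0.3093 = 14.25 m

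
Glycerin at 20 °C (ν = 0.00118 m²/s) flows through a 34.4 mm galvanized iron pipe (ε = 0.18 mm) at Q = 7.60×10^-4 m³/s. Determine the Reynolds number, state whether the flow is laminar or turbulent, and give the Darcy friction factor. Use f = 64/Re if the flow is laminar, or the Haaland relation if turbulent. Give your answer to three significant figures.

Re ≈ 23.8; laminar; f = 64/Re ≈ 2.68

V = 4Q/(πD²) = 0.8177 m/s
Re = VD/ν = 0.8177·0.0344/0.00118 = 23.8
Re < 2300 → laminar → f = 64/Re = 2.685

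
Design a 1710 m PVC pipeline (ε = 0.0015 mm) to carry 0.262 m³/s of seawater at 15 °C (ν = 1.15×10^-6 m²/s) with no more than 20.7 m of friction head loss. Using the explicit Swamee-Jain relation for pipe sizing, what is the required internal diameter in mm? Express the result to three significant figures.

D ≈ 360 mm

Swamee-Jain (Type III): D = 0.66·[ε^1.25·(LQ²/(gh_f))^4.75 + ν·Q^9.4·(L/(gh_f))^5.2]^0.04
LQ²/(gh_f) = 0.5780; L/(gh_f) = 8.421
Term 1 = ε^1.25·(…)^4.75 = 3.89×10^-9; Term 2 = ν·Q^9.4·(…)^5.2 = 2.54×10^-7
D = 0.66·(3.89×10^-9 + 2.54×10^-7)^0.04 = 0.3597 m = 360 mm
Check: V = 2.58 m/s, Re = 8.06×10^5, f = 0.01213, h_f = 19.5 m ≈ 20.7 m ✓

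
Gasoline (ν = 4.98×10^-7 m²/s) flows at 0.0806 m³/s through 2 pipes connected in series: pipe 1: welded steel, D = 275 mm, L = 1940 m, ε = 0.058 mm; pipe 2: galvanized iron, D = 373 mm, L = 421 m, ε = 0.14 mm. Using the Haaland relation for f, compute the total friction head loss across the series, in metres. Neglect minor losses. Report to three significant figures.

Pipe 1: V = 1.357 m/s, Re = 7.49×10^5, ε/D = 2.11×10^-4, f = 0.01496, h_1 = f(L/D)V²/2g = 9.903 m
Pipe 2: V = 0.7376 m/s, Re = 5.52×10^5, ε/D = 3.75×10^-4, f = 0.01664, h_2 = f(L/D)V²/2g = 0.5209 m
Series → Q common, losses add: H = Σh = 10.42 m

H ≈ 10.4 m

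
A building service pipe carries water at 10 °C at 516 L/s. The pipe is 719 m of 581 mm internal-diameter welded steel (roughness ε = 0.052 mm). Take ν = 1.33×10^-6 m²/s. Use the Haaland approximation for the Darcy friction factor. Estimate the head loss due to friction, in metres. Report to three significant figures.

V = 4Q/(πD²) = 4·0.516/(π·0.581²) = 1.946 m/s
Re = VD/ν = 1.946·0.581/1.33×10^-6 = 8.50×10^5 → turbulent
ε/D = 0.052/581 = 8.95×10^-5
Haaland: f = 0.01336
h_f = f(L/D)V²/(2g) = 0.01336·(719/0.581)·1.946²/(2·9.81) = 3.193 m

h_f ≈ 3.19 m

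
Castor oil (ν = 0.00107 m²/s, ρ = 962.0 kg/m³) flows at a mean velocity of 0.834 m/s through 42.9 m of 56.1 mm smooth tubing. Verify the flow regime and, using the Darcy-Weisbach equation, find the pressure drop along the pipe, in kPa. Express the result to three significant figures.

Re = VD/ν = 0.834·0.05610/0.00107 = 43.7 → laminar (Re < 2300)
f = 64/Re = 1.464
h_f = f(L/D)V²/(2g) = 1.464·(42.9/0.05610)·0.834²/(2·9.81) = 39.68 m
Δp = ρg·h_f = 962.0·9.81·39.68 = 374.5 kPa

Δp ≈ 374 kPa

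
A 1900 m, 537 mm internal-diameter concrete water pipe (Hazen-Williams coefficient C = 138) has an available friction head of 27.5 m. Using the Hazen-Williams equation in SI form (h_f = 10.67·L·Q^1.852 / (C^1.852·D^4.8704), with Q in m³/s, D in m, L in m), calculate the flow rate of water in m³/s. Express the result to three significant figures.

Rearranging: Q = [h_f·C^1.852·D^4.8704 / (10.67·L)]^(1/1.852)
Q = [27.5·138^1.852·0.537^4.8704 / (10.67·1900)]^0.540 = 0.7610 m³/s

Q ≈ 0.761 m³/s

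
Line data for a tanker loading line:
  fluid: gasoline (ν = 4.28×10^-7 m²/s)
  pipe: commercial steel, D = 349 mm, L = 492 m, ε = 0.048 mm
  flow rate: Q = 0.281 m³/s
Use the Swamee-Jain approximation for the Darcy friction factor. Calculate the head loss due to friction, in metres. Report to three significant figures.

h_f ≈ 8.30 m

V = 4Q/(πD²) = 4·0.281/(π·0.349²) = 2.937 m/s
Re = VD/ν = 2.937·0.349/4.28×10^-7 = 2.40×10^6 → turbulent
ε/D = 0.048/349 = 1.38×10^-4
Swamee-Jain: f = 0.01338
h_f = f(L/D)V²/(2g) = 0.01338·(492/0.349)·2.937²/(2·9.81) = 8.295 m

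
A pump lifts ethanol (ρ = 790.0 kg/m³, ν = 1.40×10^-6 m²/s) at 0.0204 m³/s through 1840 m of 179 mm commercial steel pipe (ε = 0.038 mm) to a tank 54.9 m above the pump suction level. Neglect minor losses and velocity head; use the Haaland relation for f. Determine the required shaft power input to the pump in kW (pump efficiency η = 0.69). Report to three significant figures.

P_shaft ≈ 14.1 kW

V = 4Q/(πD²) = 0.8107 m/s; Re = 1.04×10^5; ε/D = 2.12×10^-4; f = 0.01868
h_f = f(L/D)V²/2g = 6.432 m
Total head H = z + h_f = 54.9 + 6.432 = 61.33 m
P_hyd = ρgQH = 790.0·9.81·0.0204·61.33 = 9.696 kW
P_shaft = P_hyd/η = 9.696/0.69 = 14.05 kW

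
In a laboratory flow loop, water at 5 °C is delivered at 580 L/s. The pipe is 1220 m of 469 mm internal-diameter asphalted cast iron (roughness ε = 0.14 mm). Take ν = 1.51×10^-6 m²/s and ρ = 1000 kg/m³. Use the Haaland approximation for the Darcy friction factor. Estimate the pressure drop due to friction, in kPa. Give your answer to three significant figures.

Δp ≈ 228 kPa

V = 4Q/(πD²) = 4·0.580/(π·0.469²) = 3.357 m/s
Re = VD/ν = 3.357·0.469/1.51×10^-6 = 1.04×10^6 → turbulent
ε/D = 0.14/469 = 2.99×10^-4
Haaland: f = 0.01556
h_f = f(L/D)V²/(2g) = 0.01556·(1220/0.469)·3.357²/(2·9.81) = 23.26 m
Δp = ρg·h_f = 1000·9.81·23.26 = 228.2 kPa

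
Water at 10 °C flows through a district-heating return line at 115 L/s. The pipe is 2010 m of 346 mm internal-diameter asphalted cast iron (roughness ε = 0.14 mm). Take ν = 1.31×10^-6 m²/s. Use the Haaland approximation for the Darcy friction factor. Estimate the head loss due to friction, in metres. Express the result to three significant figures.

V = 4Q/(πD²) = 4·0.115/(π·0.346²) = 1.223 m/s
Re = VD/ν = 1.223·0.346/1.31×10^-6 = 3.23×10^5 → turbulent
ε/D = 0.14/346 = 4.05×10^-4
Haaland: f = 0.01740
h_f = f(L/D)V²/(2g) = 0.01740·(2010/0.346)·1.223²/(2·9.81) = 7.708 m

h_f ≈ 7.71 m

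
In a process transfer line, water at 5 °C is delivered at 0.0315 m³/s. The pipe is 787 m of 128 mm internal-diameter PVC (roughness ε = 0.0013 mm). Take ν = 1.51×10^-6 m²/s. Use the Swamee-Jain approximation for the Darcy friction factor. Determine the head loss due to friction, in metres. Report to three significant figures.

h_f ≈ 29.1 m

V = 4Q/(πD²) = 4·0.0315/(π·0.128²) = 2.448 m/s
Re = VD/ν = 2.448·0.128/1.51×10^-6 = 2.08×10^5 → turbulent
ε/D = 0.0013/128 = 1.02×10^-5
Swamee-Jain: f = 0.01552
h_f = f(L/D)V²/(2g) = 0.01552·(787/0.128)·2.448²/(2·9.81) = 29.14 m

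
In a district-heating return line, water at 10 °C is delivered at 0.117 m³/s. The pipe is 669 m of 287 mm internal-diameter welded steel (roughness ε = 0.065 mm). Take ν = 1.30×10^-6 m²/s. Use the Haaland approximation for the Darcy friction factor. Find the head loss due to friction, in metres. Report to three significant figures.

V = 4Q/(πD²) = 4·0.117/(π·0.287²) = 1.809 m/s
Re = VD/ν = 1.809·0.287/1.30×10^-6 = 3.99×10^5 → turbulent
ε/D = 0.065/287 = 2.26×10^-4
Haaland: f = 0.01582
h_f = f(L/D)V²/(2g) = 0.01582·(669/0.287)·1.809²/(2·9.81) = 6.149 m

h_f ≈ 6.15 m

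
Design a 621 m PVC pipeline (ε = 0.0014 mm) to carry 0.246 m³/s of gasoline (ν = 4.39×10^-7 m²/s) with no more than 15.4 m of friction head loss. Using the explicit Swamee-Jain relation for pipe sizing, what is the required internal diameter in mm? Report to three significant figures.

Swamee-Jain (Type III): D = 0.66·[ε^1.25·(LQ²/(gh_f))^4.75 + ν·Q^9.4·(L/(gh_f))^5.2]^0.04
LQ²/(gh_f) = 0.2488; L/(gh_f) = 4.111
Term 1 = ε^1.25·(…)^4.75 = 6.49×10^-11; Term 2 = ν·Q^9.4·(…)^5.2 = 1.29×10^-9
D = 0.66·(6.49×10^-11 + 1.29×10^-9)^0.04 = 0.2916 m = 292 mm
Check: V = 3.68 m/s, Re = 2.45×10^6, f = 0.01025, h_f = 15.1 m ≈ 15.4 m ✓

D ≈ 292 mm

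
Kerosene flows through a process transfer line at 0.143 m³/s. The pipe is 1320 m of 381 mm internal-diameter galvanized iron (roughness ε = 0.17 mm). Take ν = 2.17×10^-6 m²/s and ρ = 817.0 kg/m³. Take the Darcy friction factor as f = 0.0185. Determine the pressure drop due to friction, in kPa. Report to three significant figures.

V = 4Q/(πD²) = 4·0.143/(π·0.381²) = 1.254 m/s
h_f = f(L/D)V²/(2g) = 0.01850·(1320/0.381)·1.254²/(2·9.81) = 5.139 m
Δp = ρg·h_f = 817.0·9.81·5.139 = 41.19 kPa

Δp ≈ 41.2 kPa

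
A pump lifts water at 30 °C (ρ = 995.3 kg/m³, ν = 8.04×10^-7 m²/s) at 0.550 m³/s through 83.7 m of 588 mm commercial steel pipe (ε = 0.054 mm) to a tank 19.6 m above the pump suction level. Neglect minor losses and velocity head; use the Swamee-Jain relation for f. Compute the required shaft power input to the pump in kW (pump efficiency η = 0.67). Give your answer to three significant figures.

P_shaft ≈ 160 kW

V = 4Q/(πD²) = 2.025 m/s; Re = 1.48×10^6; ε/D = 9.18×10^-5; f = 0.01298
h_f = f(L/D)V²/2g = 0.3863 m
Total head H = z + h_f = 19.6 + 0.3863 = 19.99 m
P_hyd = ρgQH = 995.3·9.81·0.550·19.99 = 107.3 kW
P_shaft = P_hyd/η = 107.3/0.67 = 160.2 kW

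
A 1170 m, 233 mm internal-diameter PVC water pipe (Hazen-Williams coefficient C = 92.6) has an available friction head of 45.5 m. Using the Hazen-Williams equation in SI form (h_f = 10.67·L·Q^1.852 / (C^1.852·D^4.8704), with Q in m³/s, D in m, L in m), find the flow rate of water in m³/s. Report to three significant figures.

Rearranging: Q = [h_f·C^1.852·D^4.8704 / (10.67·L)]^(1/1.852)
Q = [45.5·92.6^1.852·0.233^4.8704 / (10.67·1170)]^0.540 = 0.09689 m³/s

Q ≈ 0.0969 m³/s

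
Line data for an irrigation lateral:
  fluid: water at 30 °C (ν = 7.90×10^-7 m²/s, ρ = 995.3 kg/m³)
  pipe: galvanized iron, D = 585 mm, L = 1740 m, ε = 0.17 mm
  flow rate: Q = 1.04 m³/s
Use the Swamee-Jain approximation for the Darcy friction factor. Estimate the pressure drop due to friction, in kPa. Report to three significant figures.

Δp ≈ 336 kPa

V = 4Q/(πD²) = 4·1.04/(π·0.585²) = 3.869 m/s
Re = VD/ν = 3.869·0.585/7.90×10^-7 = 2.87×10^6 → turbulent
ε/D = 0.17/585 = 2.91×10^-4
Swamee-Jain: f = 0.01518
h_f = f(L/D)V²/(2g) = 0.01518·(1740/0.585)·3.869²/(2·9.81) = 34.45 m
Δp = ρg·h_f = 995.3·9.81·34.45 = 336.4 kPa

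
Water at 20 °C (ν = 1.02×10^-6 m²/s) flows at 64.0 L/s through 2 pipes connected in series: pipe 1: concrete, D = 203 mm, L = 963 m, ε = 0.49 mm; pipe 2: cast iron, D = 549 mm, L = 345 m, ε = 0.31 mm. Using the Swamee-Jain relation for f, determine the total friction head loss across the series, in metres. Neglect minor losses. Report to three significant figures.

Pipe 1: V = 1.977 m/s, Re = 3.94×10^5, ε/D = 0.00241, f = 0.02517, h_1 = f(L/D)V²/2g = 23.80 m
Pipe 2: V = 0.2704 m/s, Re = 1.46×10^5, ε/D = 5.65×10^-4, f = 0.01984, h_2 = f(L/D)V²/2g = 0.04645 m
Series → Q common, losses add: H = Σh = 23.84 m

H ≈ 23.8 m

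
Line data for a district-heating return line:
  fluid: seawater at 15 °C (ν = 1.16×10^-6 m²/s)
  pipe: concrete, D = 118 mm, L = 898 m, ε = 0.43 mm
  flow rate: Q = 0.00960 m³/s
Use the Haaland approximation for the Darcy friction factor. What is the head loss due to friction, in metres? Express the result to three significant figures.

h_f ≈ 8.63 m

V = 4Q/(πD²) = 4·0.00960/(π·0.118²) = 0.8778 m/s
Re = VD/ν = 0.8778·0.118/1.16×10^-6 = 8.93×10^4 → turbulent
ε/D = 0.43/118 = 0.00364
Haaland: f = 0.02887
h_f = f(L/D)V²/(2g) = 0.02887·(898/0.118)·0.8778²/(2·9.81) = 8.628 m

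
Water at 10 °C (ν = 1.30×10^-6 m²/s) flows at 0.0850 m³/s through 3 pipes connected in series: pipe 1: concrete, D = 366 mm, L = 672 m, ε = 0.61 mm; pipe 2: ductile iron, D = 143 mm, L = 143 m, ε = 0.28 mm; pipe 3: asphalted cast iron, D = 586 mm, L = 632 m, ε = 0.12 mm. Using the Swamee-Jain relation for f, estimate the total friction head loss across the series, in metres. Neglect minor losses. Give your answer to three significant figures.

H ≈ 35.4 m

Pipe 1: V = 0.8079 m/s, Re = 2.27×10^5, ε/D = 0.00167, f = 0.02338, h_1 = f(L/D)V²/2g = 1.428 m
Pipe 2: V = 5.292 m/s, Re = 5.82×10^5, ε/D = 0.00196, f = 0.02371, h_2 = f(L/D)V²/2g = 33.85 m
Pipe 3: V = 0.3152 m/s, Re = 1.42×10^5, ε/D = 2.05×10^-4, f = 0.01800, h_3 = f(L/D)V²/2g = 0.09829 m
Series → Q common, losses add: H = Σh = 35.38 m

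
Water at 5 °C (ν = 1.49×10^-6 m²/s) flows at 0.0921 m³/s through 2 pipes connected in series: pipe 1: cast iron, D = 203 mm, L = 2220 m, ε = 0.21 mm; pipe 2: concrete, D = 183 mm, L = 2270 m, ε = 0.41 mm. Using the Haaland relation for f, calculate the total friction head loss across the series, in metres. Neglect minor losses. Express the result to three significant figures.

H ≈ 283 m

Pipe 1: V = 2.846 m/s, Re = 3.88×10^5, ε/D = 0.00103, f = 0.02049, h_1 = f(L/D)V²/2g = 92.48 m
Pipe 2: V = 3.502 m/s, Re = 4.30×10^5, ε/D = 0.00224, f = 0.02454, h_2 = f(L/D)V²/2g = 190.2 m
Series → Q common, losses add: H = Σh = 282.7 m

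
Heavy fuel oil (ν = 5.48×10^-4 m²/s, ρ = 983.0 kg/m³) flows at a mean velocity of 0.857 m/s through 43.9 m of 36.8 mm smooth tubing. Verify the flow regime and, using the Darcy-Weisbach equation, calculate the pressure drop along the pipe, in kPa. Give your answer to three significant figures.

Re = VD/ν = 0.857·0.03680/5.48×10^-4 = 57.6 → laminar (Re < 2300)
f = 64/Re = 1.112
h_f = f(L/D)V²/(2g) = 1.112·(43.9/0.03680)·0.857²/(2·9.81) = 49.66 m
Δp = ρg·h_f = 983.0·9.81·49.66 = 478.9 kPa

Δp ≈ 479 kPa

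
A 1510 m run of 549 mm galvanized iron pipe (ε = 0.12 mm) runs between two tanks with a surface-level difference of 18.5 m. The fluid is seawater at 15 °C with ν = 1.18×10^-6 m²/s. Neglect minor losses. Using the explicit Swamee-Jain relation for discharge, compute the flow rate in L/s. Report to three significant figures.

Q ≈ 711 L/s

Swamee-Jain (Type II): Q = -0.965·√(gD⁵h_f/L)·ln[ε/(3.7D) + √(3.17ν²L/(gD³h_f))]
√(gD⁵h_f/L) = √(9.81·0.549⁵·18.5/1510) = 0.07742
ε/(3.7D) = 5.91×10^-5; √(3.17ν²L/(gD³h_f)) = 1.49×10^-5
Q = -0.965·0.07742·ln(7.397×10^-5) = 0.7106 m³/s
Check: V = 3.00 m/s, Re = 1.40×10^6, f = 0.01473, h_f = 18.6 m ≈ 18.5 m ✓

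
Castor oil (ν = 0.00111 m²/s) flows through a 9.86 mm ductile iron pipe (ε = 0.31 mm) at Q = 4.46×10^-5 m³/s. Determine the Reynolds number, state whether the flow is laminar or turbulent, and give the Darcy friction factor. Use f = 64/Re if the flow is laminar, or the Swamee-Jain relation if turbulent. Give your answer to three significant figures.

V = 4Q/(πD²) = 0.5841 m/s
Re = VD/ν = 0.5841·0.00986/0.00111 = 5.19
Re < 2300 → laminar → f = 64/Re = 12.33

Re ≈ 5.19; laminar; f = 64/Re ≈ 12.3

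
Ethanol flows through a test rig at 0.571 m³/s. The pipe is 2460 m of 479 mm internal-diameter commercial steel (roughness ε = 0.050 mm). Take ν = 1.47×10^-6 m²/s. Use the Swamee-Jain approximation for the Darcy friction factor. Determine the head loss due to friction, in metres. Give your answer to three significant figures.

V = 4Q/(πD²) = 4·0.571/(π·0.479²) = 3.169 m/s
Re = VD/ν = 3.169·0.479/1.47×10^-6 = 1.03×10^6 → turbulent
ε/D = 0.050/479 = 1.04×10^-4
Swamee-Jain: f = 0.01354
h_f = f(L/D)V²/(2g) = 0.01354·(2460/0.479)·3.169²/(2·9.81) = 35.58 m

h_f ≈ 35.6 m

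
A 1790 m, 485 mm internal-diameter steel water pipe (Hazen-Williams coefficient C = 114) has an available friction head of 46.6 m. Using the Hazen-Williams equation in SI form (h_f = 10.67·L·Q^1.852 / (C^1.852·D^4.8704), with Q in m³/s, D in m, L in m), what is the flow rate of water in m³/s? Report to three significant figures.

Q ≈ 0.660 m³/s

Rearranging: Q = [h_f·C^1.852·D^4.8704 / (10.67·L)]^(1/1.852)
Q = [46.6·114^1.852·0.485^4.8704 / (10.67·1790)]^0.540 = 0.6603 m³/s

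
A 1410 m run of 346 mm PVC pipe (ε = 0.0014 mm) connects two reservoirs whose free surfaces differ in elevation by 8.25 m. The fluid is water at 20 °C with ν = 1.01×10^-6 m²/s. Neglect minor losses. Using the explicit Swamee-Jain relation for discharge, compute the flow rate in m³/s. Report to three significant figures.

Swamee-Jain (Type II): Q = -0.965·√(gD⁵h_f/L)·ln[ε/(3.7D) + √(3.17ν²L/(gD³h_f))]
√(gD⁵h_f/L) = √(9.81·0.346⁵·8.25/1410) = 0.01687
ε/(3.7D) = 1.09×10^-6; √(3.17ν²L/(gD³h_f)) = 3.69×10^-5
Q = -0.965·0.01687·ln(3.797×10^-5) = 0.1657 m³/s
Check: V = 1.76 m/s, Re = 6.04×10^5, f = 0.01273, h_f = 8.22 m ≈ 8.25 m ✓

Q ≈ 0.166 m³/s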